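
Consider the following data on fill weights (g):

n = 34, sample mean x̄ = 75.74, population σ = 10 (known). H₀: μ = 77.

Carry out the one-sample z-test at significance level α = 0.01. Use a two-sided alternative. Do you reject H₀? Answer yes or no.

reject H₀: no

SE = σ/√n = 10/√34 = 1.7150
z = (x̄−μ₀)/SE = (75.74−77)/1.7150 = -0.7347
p-value (two-sided) = 0.46252
At α=0.01: p ≥ α → fail to reject H₀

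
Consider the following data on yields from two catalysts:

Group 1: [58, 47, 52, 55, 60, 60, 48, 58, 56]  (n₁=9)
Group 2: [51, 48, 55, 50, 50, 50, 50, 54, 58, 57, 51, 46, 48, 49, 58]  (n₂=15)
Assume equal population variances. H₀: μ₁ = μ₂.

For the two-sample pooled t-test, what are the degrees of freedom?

df = n₁ + n₂ − 2 = 9 + 15 − 2 = 22

degrees of freedom = 22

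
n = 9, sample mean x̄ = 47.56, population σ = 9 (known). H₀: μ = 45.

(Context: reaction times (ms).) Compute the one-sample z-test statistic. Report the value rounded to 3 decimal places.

SE = σ/√n = 9/√9 = 3.0000
z = (x̄−μ₀)/SE = (47.56−45)/3.0000 = 0.8533

test statistic = 0.853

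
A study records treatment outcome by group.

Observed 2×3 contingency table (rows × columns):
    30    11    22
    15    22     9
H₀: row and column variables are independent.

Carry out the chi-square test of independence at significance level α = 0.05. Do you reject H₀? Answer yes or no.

reject H₀: yes

Row totals [63, 46], col totals [45, 33, 31], n=109
χ² = (30−26.01)²/26.01 + (11−19.07)²/19.07 + (22−17.92)²/17.92 + (15−18.99)²/18.99 + (22−13.93)²/13.93 + (9−13.08)²/13.08 = 11.7528
df = 2
p-value (upper-tail) = 0.00280
At α=0.05: p < α → reject H₀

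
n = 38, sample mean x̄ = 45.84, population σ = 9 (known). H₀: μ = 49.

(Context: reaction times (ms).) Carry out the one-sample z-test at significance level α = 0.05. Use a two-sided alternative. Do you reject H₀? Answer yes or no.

SE = σ/√n = 9/√38 = 1.4600
z = (x̄−μ₀)/SE = (45.84−49)/1.4600 = -2.1644
p-value (two-sided) = 0.03043
At α=0.05: p < α → reject H₀

reject H₀: yes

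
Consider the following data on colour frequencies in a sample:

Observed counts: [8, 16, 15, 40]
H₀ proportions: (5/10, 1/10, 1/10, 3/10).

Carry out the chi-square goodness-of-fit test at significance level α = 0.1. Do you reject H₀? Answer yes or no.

n = 79; E_i = n·p_i = [39.50, 7.90, 7.90, 23.70]
χ² = (8−39.50)²/39.50 + (16−7.90)²/7.90 + (15−7.90)²/7.90 + (40−23.70)²/23.70 = 51.0169
df = 3
p-value (upper-tail) = 0.00000
At α=0.1: p < α → reject H₀

reject H₀: yes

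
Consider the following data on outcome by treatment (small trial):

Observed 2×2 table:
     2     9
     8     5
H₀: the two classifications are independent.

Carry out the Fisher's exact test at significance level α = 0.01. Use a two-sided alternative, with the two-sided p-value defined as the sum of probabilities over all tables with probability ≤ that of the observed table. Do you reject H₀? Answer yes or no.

Margins: r₁=11, r₂=13, c₁=10, c₂=14, n=24
p_obs = C(11,2)·C(13,8)/C(24,10); sum pmf over tables with pmf ≤ p_obs
p-value (two-sided) = 0.04718
At α=0.01: p ≥ α → fail to reject H₀

reject H₀: no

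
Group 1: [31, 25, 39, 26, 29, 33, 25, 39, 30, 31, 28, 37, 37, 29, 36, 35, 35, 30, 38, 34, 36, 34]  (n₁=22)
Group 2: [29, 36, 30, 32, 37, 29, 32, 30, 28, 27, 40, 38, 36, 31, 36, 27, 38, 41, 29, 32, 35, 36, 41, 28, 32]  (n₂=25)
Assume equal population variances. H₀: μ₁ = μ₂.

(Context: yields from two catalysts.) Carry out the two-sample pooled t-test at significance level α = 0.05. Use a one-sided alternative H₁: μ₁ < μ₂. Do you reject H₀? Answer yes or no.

x̄₁=32.591, s₁=4.436, n₁=22
x̄₂=33.200, s₂=4.463, n₂=25
s_p² = [21·4.436² + 24·4.463²]/45 = 19.8071
SE = √(s_p²·(1/22+1/25)) = 1.3010
t = (32.591−33.200)/1.3010 = -0.4682
df = 45
p-value (one-sided, H₁ less) = 0.32096
At α=0.05: p ≥ α → fail to reject H₀

reject H₀: no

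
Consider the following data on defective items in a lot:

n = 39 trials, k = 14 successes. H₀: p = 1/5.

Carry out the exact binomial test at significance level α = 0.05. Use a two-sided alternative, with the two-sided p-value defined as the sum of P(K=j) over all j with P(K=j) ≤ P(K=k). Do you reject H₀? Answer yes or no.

reject H₀: yes

Exact binomial: n=39, k=14, p₀=1/5=0.2000
P(X=j) = C(n,j)·p₀^j·(1−p₀)^(n−j); p = Σ P(X=j) over j with P(X=j) ≤ P(X=14)
p-value (two-sided) = 0.02487
At α=0.05: p < α → reject H₀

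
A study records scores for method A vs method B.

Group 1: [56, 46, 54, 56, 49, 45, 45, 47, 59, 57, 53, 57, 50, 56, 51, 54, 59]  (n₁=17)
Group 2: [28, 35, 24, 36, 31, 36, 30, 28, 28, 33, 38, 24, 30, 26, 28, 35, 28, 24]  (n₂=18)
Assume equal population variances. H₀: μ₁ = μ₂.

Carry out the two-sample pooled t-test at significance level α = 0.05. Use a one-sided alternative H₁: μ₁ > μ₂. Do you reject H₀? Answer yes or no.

reject H₀: yes

x̄₁=52.588, s₁=4.823, n₁=17
x̄₂=30.111, s₂=4.471, n₂=18
s_p² = [16·4.823² + 17·4.471²]/33 = 21.5726
SE = √(s_p²·(1/17+1/18)) = 1.5708
t = (52.588−30.111)/1.5708 = 14.3092
df = 33
p-value (one-sided, H₁ greater) = 0.00000
At α=0.05: p < α → reject H₀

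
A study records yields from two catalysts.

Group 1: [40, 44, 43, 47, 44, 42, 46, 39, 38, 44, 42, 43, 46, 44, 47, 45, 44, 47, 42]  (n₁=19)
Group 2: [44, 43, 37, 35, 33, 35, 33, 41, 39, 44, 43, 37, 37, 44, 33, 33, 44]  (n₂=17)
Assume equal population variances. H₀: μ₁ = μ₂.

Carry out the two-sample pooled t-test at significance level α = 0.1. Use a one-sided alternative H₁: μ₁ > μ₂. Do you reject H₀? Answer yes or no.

reject H₀: yes

x̄₁=43.526, s₁=2.611, n₁=19
x̄₂=38.529, s₂=4.474, n₂=17
s_p² = [18·2.611² + 16·4.474²]/34 = 13.0286
SE = √(s_p²·(1/19+1/17)) = 1.2050
t = (43.526−38.529)/1.2050 = 4.1467
df = 34
p-value (one-sided, H₁ greater) = 0.00011
At α=0.1: p < α → reject H₀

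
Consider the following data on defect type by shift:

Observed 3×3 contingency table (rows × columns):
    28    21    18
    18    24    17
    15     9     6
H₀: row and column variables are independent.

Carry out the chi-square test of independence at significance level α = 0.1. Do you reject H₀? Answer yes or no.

reject H₀: no

Row totals [67, 59, 30], col totals [61, 54, 41], n=156
χ² = (28−26.20)²/26.20 + (21−23.19)²/23.19 + (18−17.61)²/17.61 + (18−23.07)²/23.07 + (24−20.42)²/20.42 + (17−15.51)²/15.51 + (15−11.73)²/11.73 + (9−10.38)²/10.38 + (6−7.88)²/7.88 = 3.7707
df = 4
p-value (upper-tail) = 0.43793
At α=0.1: p ≥ α → fail to reject H₀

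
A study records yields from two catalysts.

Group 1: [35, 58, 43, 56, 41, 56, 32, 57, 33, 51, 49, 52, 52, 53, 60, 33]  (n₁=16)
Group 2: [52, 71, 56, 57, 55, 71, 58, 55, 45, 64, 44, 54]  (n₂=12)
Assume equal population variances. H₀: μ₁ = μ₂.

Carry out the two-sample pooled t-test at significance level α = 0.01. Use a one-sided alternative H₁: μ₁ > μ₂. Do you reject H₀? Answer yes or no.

reject H₀: no

x̄₁=47.562, s₁=9.886, n₁=16
x̄₂=56.833, s₂=8.516, n₂=12
s_p² = [15·9.886² + 11·8.516²]/26 = 87.0617
SE = √(s_p²·(1/16+1/12)) = 3.5632
t = (47.562−56.833)/3.5632 = -2.6018
df = 26
p-value (one-sided, H₁ greater) = 0.99245
At α=0.01: p ≥ α → fail to reject H₀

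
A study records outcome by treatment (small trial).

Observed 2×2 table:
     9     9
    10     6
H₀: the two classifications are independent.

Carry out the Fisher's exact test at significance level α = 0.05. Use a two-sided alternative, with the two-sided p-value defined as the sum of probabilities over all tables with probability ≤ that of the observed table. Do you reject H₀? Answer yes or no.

Margins: r₁=18, r₂=16, c₁=19, c₂=15, n=34
p_obs = C(18,9)·C(16,10)/C(34,19); sum pmf over tables with pmf ≤ p_obs
p-value (two-sided) = 0.50960
At α=0.05: p ≥ α → fail to reject H₀

reject H₀: no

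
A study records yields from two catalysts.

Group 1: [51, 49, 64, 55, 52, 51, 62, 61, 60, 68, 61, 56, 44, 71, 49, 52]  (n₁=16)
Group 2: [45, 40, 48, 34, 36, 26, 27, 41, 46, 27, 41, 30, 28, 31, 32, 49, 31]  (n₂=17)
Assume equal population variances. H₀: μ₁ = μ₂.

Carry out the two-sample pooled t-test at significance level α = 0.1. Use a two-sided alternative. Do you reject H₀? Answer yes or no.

reject H₀: yes

x̄₁=56.625, s₁=7.544, n₁=16
x̄₂=36.000, s₂=7.874, n₂=17
s_p² = [15·7.544² + 16·7.874²]/31 = 59.5403
SE = √(s_p²·(1/16+1/17)) = 2.6877
t = (56.625−36.000)/2.6877 = 7.6739
df = 31
p-value (two-sided) = 0.00000
At α=0.1: p < α → reject H₀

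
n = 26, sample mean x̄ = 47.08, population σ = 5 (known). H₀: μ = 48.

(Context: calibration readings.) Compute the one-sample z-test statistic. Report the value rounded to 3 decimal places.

test statistic = -0.938

SE = σ/√n = 5/√26 = 0.9806
z = (x̄−μ₀)/SE = (47.08−48)/0.9806 = -0.9382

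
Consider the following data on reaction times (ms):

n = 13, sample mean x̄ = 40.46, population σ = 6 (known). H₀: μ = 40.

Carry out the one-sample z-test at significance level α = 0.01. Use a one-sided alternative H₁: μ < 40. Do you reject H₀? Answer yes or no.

reject H₀: no

SE = σ/√n = 6/√13 = 1.6641
z = (x̄−μ₀)/SE = (40.46−40)/1.6641 = 0.2764
p-value (one-sided, H₁ less) = 0.60889
At α=0.01: p ≥ α → fail to reject H₀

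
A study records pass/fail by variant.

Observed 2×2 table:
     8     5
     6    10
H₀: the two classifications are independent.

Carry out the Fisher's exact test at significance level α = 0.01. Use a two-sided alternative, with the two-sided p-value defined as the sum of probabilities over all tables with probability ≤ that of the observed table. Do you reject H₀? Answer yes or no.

reject H₀: no

Margins: r₁=13, r₂=16, c₁=14, c₂=15, n=29
p_obs = C(13,8)·C(16,6)/C(29,14); sum pmf over tables with pmf ≤ p_obs
p-value (two-sided) = 0.27230
At α=0.01: p ≥ α → fail to reject H₀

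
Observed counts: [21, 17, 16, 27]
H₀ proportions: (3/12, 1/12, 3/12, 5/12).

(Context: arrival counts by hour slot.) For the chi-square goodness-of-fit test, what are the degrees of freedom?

df = k − 1 = 4 − 1 = 3

degrees of freedom = 3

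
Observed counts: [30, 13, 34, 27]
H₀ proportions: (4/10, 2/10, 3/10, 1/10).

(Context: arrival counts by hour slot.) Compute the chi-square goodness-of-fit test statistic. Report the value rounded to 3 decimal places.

test statistic = 32.907

n = 104; E_i = n·p_i = [41.60, 20.80, 31.20, 10.40]
χ² = (30−41.60)²/41.60 + (13−20.80)²/20.80 + (34−31.20)²/31.20 + (27−10.40)²/10.40 = 32.9071
df = 3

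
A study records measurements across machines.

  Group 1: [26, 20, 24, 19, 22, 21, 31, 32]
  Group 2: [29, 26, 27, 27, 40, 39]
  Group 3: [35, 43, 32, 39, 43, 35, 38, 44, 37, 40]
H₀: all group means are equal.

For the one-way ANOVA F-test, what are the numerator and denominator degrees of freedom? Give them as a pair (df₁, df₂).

k = 3 groups, N = 24 total
df = (k−1, N−k) = (3−1, 24−3) = (2, 21)

degrees of freedom = [2, 21]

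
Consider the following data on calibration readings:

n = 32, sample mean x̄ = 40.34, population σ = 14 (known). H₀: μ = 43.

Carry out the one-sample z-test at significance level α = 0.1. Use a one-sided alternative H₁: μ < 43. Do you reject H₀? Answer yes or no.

SE = σ/√n = 14/√32 = 2.4749
z = (x̄−μ₀)/SE = (40.34−43)/2.4749 = -1.0748
p-value (one-sided, H₁ less) = 0.14123
At α=0.1: p ≥ α → fail to reject H₀

reject H₀: no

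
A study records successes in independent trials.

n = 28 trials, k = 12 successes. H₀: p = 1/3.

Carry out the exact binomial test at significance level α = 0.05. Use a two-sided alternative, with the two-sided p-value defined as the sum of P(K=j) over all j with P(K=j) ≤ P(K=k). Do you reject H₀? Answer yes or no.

reject H₀: no

Exact binomial: n=28, k=12, p₀=1/3=0.3333
P(X=j) = C(n,j)·p₀^j·(1−p₀)^(n−j); p = Σ P(X=j) over j with P(X=j) ≤ P(X=12)
p-value (two-sided) = 0.31729
At α=0.05: p ≥ α → fail to reject H₀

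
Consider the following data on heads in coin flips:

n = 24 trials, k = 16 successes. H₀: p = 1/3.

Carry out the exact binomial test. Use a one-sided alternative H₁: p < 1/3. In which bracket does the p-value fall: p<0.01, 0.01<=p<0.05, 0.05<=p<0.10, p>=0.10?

Exact binomial: n=24, k=16, p₀=1/3=0.3333
P(X≤16) from Σ C(n,i)·p₀^i·(1−p₀)^(n−i)
p-value (one-sided, H₁ less) = 0.99981
→ bracket: p>=0.10

p-value bracket: p>=0.10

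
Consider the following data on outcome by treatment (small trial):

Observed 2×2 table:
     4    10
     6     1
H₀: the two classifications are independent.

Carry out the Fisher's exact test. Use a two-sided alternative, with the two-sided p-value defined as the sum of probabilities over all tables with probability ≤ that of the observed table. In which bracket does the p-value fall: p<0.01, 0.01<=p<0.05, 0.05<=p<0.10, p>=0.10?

p-value bracket: 0.01<=p<0.05

Margins: r₁=14, r₂=7, c₁=10, c₂=11, n=21
p_obs = C(14,4)·C(7,6)/C(21,10); sum pmf over tables with pmf ≤ p_obs
p-value (two-sided) = 0.02374
→ bracket: 0.01<=p<0.05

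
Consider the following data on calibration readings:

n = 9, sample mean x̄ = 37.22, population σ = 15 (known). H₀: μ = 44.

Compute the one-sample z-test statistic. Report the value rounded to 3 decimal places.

SE = σ/√n = 15/√9 = 5.0000
z = (x̄−μ₀)/SE = (37.22−44)/5.0000 = -1.3560

test statistic = -1.356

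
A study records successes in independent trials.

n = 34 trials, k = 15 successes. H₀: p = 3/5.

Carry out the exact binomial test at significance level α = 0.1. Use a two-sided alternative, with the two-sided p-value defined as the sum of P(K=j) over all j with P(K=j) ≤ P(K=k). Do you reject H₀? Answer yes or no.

reject H₀: yes

Exact binomial: n=34, k=15, p₀=3/5=0.6000
P(X=j) = C(n,j)·p₀^j·(1−p₀)^(n−j); p = Σ P(X=j) over j with P(X=j) ≤ P(X=15)
p-value (two-sided) = 0.07851
At α=0.1: p < α → reject H₀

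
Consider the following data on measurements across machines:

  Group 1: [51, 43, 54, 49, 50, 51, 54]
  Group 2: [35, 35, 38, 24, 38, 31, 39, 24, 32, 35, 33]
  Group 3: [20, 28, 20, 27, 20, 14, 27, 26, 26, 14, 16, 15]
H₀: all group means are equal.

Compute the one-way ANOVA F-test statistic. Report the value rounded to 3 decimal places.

Group means [50.29, 33.09, 21.08], grand mean 32.300
SSB = Σnᵢ(x̄ᵢ−x̄)² = 3781.046; SSW = ΣΣ(x−x̄ᵢ)² = 681.254
MSB = 3781.046/2 = 1890.5228; MSW = 681.254/27 = 25.2316
F = MSB/MSW = 74.9267
df = (2, 27)

test statistic = 74.927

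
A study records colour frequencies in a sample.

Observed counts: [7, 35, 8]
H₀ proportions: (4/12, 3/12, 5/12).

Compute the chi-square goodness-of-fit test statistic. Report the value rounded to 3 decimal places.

n = 50; E_i = n·p_i = [16.67, 12.50, 20.83]
χ² = (7−16.67)²/16.67 + (35−12.50)²/12.50 + (8−20.83)²/20.83 = 54.0120
df = 2

test statistic = 54.012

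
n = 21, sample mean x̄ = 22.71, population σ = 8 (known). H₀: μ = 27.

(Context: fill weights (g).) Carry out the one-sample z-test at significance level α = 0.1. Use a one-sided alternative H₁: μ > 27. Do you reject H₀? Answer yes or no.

reject H₀: no

SE = σ/√n = 8/√21 = 1.7457
z = (x̄−μ₀)/SE = (22.71−27)/1.7457 = -2.4574
p-value (one-sided, H₁ greater) = 0.99300
At α=0.1: p ≥ α → fail to reject H₀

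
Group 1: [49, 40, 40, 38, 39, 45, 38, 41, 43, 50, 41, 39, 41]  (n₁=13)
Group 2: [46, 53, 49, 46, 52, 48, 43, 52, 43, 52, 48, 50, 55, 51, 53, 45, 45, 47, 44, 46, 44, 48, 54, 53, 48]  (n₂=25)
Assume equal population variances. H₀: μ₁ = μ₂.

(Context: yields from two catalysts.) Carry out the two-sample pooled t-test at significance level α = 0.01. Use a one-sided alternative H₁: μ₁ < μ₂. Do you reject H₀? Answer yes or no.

x̄₁=41.846, s₁=3.913, n₁=13
x̄₂=48.600, s₂=3.686, n₂=25
s_p² = [12·3.913² + 24·3.686²]/36 = 14.1581
SE = √(s_p²·(1/13+1/25)) = 1.2866
t = (41.846−48.600)/1.2866 = -5.2493
df = 36
p-value (one-sided, H₁ less) = 0.00000
At α=0.01: p < α → reject H₀

reject H₀: yes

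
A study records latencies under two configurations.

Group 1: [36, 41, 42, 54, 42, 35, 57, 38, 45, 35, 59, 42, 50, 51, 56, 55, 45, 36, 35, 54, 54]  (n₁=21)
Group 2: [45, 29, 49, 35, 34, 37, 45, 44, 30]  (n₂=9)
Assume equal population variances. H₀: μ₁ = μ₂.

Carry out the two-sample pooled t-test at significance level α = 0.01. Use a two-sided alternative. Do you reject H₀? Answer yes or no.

reject H₀: no

x̄₁=45.810, s₁=8.382, n₁=21
x̄₂=38.667, s₂=7.263, n₂=9
s_p² = [20·8.382² + 8·7.263²]/28 = 65.2585
SE = √(s_p²·(1/21+1/9)) = 3.2185
t = (45.810−38.667)/3.2185 = 2.2193
df = 28
p-value (two-sided) = 0.03474
At α=0.01: p ≥ α → fail to reject H₀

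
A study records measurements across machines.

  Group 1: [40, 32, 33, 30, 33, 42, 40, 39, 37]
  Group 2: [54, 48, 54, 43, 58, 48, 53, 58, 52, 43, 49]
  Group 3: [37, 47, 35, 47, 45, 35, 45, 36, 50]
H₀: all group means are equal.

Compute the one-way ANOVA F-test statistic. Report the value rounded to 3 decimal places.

test statistic = 20.229

Group means [36.22, 50.91, 41.89], grand mean 43.552
SSB = Σnᵢ(x̄ᵢ−x̄)² = 1103.819; SSW = ΣΣ(x−x̄ᵢ)² = 709.354
MSB = 1103.819/2 = 551.9094; MSW = 709.354/26 = 27.2828
F = MSB/MSW = 20.2292
df = (2, 26)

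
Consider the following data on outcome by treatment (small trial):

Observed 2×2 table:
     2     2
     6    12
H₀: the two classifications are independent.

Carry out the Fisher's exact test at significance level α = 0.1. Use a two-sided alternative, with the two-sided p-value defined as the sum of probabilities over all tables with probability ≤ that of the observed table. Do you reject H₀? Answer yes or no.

reject H₀: no

Margins: r₁=4, r₂=18, c₁=8, c₂=14, n=22
p_obs = C(4,2)·C(18,6)/C(22,8); sum pmf over tables with pmf ≤ p_obs
p-value (two-sided) = 0.60191
At α=0.1: p ≥ α → fail to reject H₀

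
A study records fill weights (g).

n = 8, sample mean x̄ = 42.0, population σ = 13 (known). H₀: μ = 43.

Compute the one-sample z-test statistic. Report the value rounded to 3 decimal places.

SE = σ/√n = 13/√8 = 4.5962
z = (x̄−μ₀)/SE = (42.0−43)/4.5962 = -0.2176

test statistic = -0.218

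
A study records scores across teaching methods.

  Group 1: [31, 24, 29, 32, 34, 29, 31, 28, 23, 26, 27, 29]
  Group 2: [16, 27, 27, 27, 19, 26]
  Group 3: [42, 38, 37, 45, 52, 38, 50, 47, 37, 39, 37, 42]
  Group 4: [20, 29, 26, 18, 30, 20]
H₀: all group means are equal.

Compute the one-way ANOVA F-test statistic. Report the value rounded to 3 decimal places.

Group means [28.58, 23.67, 42.00, 23.83], grand mean 31.444
SSB = Σnᵢ(x̄ᵢ−x̄)² = 2145.806; SSW = ΣΣ(x−x̄ᵢ)² = 681.083
MSB = 2145.806/3 = 715.2685; MSW = 681.083/32 = 21.2839
F = MSB/MSW = 33.6062
df = (3, 32)

test statistic = 33.606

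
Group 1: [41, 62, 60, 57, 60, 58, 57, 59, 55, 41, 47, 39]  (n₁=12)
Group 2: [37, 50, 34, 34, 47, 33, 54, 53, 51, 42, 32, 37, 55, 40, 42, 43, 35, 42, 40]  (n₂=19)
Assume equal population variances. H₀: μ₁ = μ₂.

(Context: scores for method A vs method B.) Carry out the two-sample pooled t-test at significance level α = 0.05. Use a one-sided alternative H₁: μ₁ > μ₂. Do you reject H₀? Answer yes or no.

reject H₀: yes

x̄₁=53.000, s₁=8.507, n₁=12
x̄₂=42.158, s₂=7.530, n₂=19
s_p² = [11·8.507² + 18·7.530²]/29 = 62.6388
SE = √(s_p²·(1/12+1/19)) = 2.9183
t = (53.000−42.158)/2.9183 = 3.7152
df = 29
p-value (one-sided, H₁ greater) = 0.00043
At α=0.05: p < α → reject H₀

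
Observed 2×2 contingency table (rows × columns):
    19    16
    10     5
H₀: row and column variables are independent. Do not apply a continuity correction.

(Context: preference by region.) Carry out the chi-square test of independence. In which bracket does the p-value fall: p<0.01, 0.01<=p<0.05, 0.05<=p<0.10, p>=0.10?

p-value bracket: p>=0.10

Row totals [35, 15], col totals [29, 21], n=50
χ² = (19−20.30)²/20.30 + (16−14.70)²/14.70 + (10−8.70)²/8.70 + (5−6.30)²/6.30 = 0.6607
df = 1
p-value (upper-tail) = 0.41630
→ bracket: p>=0.10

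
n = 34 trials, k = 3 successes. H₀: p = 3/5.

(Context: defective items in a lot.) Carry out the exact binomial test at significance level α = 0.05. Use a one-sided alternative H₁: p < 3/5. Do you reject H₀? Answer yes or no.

Exact binomial: n=34, k=3, p₀=3/5=0.6000
P(X≤3) from Σ C(n,i)·p₀^i·(1−p₀)^(n−i)
p-value (one-sided, H₁ less) = 0.00000
At α=0.05: p < α → reject H₀

reject H₀: yes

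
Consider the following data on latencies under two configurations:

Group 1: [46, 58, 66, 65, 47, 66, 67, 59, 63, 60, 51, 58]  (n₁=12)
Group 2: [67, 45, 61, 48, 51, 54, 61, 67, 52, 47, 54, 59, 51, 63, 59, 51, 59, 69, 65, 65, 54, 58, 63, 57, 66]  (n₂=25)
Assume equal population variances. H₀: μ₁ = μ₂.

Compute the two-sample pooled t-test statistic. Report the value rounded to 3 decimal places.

x̄₁=58.833, s₁=7.346, n₁=12
x̄₂=57.840, s₂=6.884, n₂=25
s_p² = [11·7.346² + 24·6.884²]/35 = 49.4579
SE = √(s_p²·(1/12+1/25)) = 2.4698
t = (58.833−57.840)/2.4698 = 0.4022
df = 35

test statistic = 0.402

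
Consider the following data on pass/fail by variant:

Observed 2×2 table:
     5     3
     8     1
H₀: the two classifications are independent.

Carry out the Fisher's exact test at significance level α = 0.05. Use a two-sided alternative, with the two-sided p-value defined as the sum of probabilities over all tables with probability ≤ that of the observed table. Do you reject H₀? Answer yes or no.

reject H₀: no

Margins: r₁=8, r₂=9, c₁=13, c₂=4, n=17
p_obs = C(8,5)·C(9,8)/C(17,13); sum pmf over tables with pmf ≤ p_obs
p-value (two-sided) = 0.29412
At α=0.05: p ≥ α → fail to reject H₀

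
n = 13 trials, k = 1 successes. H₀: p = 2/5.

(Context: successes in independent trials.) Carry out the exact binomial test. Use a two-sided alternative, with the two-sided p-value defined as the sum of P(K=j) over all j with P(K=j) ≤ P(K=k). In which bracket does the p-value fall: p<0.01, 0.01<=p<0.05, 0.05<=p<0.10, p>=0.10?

Exact binomial: n=13, k=1, p₀=2/5=0.4000
P(X=j) = C(n,j)·p₀^j·(1−p₀)^(n−j); p = Σ P(X=j) over j with P(X=j) ≤ P(X=1)
p-value (two-sided) = 0.02042
→ bracket: 0.01<=p<0.05

p-value bracket: 0.01<=p<0.05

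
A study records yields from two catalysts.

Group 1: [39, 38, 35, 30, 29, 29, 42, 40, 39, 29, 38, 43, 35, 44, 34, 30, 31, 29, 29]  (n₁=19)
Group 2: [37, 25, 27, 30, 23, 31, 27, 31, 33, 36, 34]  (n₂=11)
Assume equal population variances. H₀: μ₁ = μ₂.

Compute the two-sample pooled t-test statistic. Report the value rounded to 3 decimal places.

x̄₁=34.895, s₁=5.353, n₁=19
x̄₂=30.364, s₂=4.501, n₂=11
s_p² = [18·5.353² + 10·4.501²]/28 = 25.6548
SE = √(s_p²·(1/19+1/11)) = 1.9190
t = (34.895−30.364)/1.9190 = 2.3612
df = 28

test statistic = 2.361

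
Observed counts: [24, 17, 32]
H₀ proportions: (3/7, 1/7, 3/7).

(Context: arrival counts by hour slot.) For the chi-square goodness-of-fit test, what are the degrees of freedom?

df = k − 1 = 3 − 1 = 2

degrees of freedom = 2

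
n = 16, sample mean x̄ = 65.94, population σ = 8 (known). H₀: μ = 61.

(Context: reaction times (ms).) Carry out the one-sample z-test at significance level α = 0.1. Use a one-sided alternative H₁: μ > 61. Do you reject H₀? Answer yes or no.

reject H₀: yes

SE = σ/√n = 8/√16 = 2.0000
z = (x̄−μ₀)/SE = (65.94−61)/2.0000 = 2.4700
p-value (one-sided, H₁ greater) = 0.00676
At α=0.1: p < α → reject H₀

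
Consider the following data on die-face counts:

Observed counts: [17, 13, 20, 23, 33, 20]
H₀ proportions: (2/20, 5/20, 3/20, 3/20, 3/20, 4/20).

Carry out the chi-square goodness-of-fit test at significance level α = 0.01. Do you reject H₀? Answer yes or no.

n = 126; E_i = n·p_i = [12.60, 31.50, 18.90, 18.90, 18.90, 25.20]
χ² = (17−12.60)²/12.60 + (13−31.50)²/31.50 + (20−18.90)²/18.90 + (23−18.90)²/18.90 + (33−18.90)²/18.90 + (20−25.20)²/25.20 = 24.9471
df = 5
p-value (upper-tail) = 0.00014
At α=0.01: p < α → reject H₀

reject H₀: yes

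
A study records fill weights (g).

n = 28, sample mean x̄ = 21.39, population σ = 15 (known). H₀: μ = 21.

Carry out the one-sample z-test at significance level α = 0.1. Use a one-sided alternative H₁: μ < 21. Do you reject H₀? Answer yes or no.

reject H₀: no

SE = σ/√n = 15/√28 = 2.8347
z = (x̄−μ₀)/SE = (21.39−21)/2.8347 = 0.1376
p-value (one-sided, H₁ less) = 0.55471
At α=0.1: p ≥ α → fail to reject H₀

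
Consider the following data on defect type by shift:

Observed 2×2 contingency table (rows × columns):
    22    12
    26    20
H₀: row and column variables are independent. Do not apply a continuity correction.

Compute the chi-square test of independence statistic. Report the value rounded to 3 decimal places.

Row totals [34, 46], col totals [48, 32], n=80
χ² = (22−20.40)²/20.40 + (12−13.60)²/13.60 + (26−27.60)²/27.60 + (20−18.40)²/18.40 = 0.5456
df = 1

test statistic = 0.546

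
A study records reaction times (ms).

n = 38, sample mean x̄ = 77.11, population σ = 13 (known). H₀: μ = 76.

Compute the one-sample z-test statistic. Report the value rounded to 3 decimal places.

SE = σ/√n = 13/√38 = 2.1089
z = (x̄−μ₀)/SE = (77.11−76)/2.1089 = 0.5263

test statistic = 0.526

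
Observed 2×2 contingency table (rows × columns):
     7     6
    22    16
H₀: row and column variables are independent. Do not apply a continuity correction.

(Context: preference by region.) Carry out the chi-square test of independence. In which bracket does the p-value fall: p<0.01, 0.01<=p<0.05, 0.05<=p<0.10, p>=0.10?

Row totals [13, 38], col totals [29, 22], n=51
χ² = (7−7.39)²/7.39 + (6−5.61)²/5.61 + (22−21.61)²/21.61 + (16−16.39)²/16.39 = 0.0647
df = 1
p-value (upper-tail) = 0.79918
→ bracket: p>=0.10

p-value bracket: p>=0.10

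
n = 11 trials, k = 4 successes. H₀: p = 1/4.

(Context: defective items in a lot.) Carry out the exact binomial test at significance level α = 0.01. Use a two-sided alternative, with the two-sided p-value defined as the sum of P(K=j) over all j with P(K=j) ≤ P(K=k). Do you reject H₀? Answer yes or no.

reject H₀: no

Exact binomial: n=11, k=4, p₀=1/4=0.2500
P(X=j) = C(n,j)·p₀^j·(1−p₀)^(n−j); p = Σ P(X=j) over j with P(X=j) ≤ P(X=4)
p-value (two-sided) = 0.48379
At α=0.01: p ≥ α → fail to reject H₀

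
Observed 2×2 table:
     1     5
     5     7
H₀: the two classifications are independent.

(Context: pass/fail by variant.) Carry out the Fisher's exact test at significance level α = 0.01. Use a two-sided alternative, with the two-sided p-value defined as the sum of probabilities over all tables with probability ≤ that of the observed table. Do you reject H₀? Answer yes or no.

reject H₀: no

Margins: r₁=6, r₂=12, c₁=6, c₂=12, n=18
p_obs = C(6,1)·C(12,5)/C(18,6); sum pmf over tables with pmf ≤ p_obs
p-value (two-sided) = 0.60003
At α=0.01: p ≥ α → fail to reject H₀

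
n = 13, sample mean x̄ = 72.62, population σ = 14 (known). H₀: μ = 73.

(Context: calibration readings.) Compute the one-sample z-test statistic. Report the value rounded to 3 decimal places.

SE = σ/√n = 14/√13 = 3.8829
z = (x̄−μ₀)/SE = (72.62−73)/3.8829 = -0.0979

test statistic = -0.098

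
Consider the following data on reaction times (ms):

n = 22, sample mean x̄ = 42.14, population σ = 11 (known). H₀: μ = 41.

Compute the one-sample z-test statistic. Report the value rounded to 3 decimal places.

test statistic = 0.486

SE = σ/√n = 11/√22 = 2.3452
z = (x̄−μ₀)/SE = (42.14−41)/2.3452 = 0.4861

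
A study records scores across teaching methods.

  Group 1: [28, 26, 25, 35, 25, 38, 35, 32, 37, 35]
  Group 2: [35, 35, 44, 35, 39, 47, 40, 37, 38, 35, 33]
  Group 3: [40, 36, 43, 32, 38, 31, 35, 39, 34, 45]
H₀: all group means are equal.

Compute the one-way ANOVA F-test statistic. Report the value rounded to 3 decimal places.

test statistic = 5.795

Group means [31.60, 38.00, 37.30], grand mean 35.710
SSB = Σnᵢ(x̄ᵢ−x̄)² = 251.887; SSW = ΣΣ(x−x̄ᵢ)² = 608.500
MSB = 251.887/2 = 125.9435; MSW = 608.500/28 = 21.7321
F = MSB/MSW = 5.7953
df = (2, 28)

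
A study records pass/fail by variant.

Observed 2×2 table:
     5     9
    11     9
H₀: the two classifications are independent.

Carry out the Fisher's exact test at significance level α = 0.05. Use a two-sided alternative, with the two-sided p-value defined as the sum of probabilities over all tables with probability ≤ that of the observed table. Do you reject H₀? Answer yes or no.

reject H₀: no

Margins: r₁=14, r₂=20, c₁=16, c₂=18, n=34
p_obs = C(14,5)·C(20,11)/C(34,16); sum pmf over tables with pmf ≤ p_obs
p-value (two-sided) = 0.31507
At α=0.05: p ≥ α → fail to reject H₀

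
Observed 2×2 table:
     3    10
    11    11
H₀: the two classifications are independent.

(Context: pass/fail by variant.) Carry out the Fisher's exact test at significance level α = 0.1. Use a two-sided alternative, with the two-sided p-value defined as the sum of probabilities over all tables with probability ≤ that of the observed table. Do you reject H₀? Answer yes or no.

Margins: r₁=13, r₂=22, c₁=14, c₂=21, n=35
p_obs = C(13,3)·C(22,11)/C(35,14); sum pmf over tables with pmf ≤ p_obs
p-value (two-sided) = 0.16209
At α=0.1: p ≥ α → fail to reject H₀

reject H₀: no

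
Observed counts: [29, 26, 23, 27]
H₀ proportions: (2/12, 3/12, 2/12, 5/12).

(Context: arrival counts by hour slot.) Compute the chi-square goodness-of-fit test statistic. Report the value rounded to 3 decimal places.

test statistic = 15.701

n = 105; E_i = n·p_i = [17.50, 26.25, 17.50, 43.75]
χ² = (29−17.50)²/17.50 + (26−26.25)²/26.25 + (23−17.50)²/17.50 + (27−43.75)²/43.75 = 15.7010
df = 3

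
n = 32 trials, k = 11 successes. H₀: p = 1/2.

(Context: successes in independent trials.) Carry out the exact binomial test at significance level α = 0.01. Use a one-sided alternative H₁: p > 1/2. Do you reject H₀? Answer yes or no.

Exact binomial: n=32, k=11, p₀=1/2=0.5000
P(X≥11) from Σ C(n,i)·p₀^i·(1−p₀)^(n−i)
p-value (one-sided, H₁ greater) = 0.97495
At α=0.01: p ≥ α → fail to reject H₀

reject H₀: no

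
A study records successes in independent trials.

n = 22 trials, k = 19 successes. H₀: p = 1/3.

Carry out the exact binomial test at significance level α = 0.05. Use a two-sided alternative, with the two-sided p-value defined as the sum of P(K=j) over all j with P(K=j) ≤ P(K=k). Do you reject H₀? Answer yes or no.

Exact binomial: n=22, k=19, p₀=1/3=0.3333
P(X=j) = C(n,j)·p₀^j·(1−p₀)^(n−j); p = Σ P(X=j) over j with P(X=j) ≤ P(X=19)
p-value (two-sided) = 0.00000
At α=0.05: p < α → reject H₀

reject H₀: yes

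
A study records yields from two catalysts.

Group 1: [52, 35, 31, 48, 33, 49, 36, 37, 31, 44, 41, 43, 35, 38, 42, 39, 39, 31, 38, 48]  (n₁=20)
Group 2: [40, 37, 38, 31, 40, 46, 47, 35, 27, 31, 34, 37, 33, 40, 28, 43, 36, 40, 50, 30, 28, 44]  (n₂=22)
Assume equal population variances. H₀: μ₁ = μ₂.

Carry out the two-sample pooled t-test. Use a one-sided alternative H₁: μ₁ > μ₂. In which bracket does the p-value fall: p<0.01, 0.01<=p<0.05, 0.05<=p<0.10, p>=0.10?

x̄₁=39.500, s₁=6.304, n₁=20
x̄₂=37.045, s₂=6.492, n₂=22
s_p² = [19·6.304² + 21·6.492²]/40 = 40.9989
SE = √(s_p²·(1/20+1/22)) = 1.9783
t = (39.500−37.045)/1.9783 = 1.2408
df = 40
p-value (one-sided, H₁ greater) = 0.11096
→ bracket: p>=0.10

p-value bracket: p>=0.10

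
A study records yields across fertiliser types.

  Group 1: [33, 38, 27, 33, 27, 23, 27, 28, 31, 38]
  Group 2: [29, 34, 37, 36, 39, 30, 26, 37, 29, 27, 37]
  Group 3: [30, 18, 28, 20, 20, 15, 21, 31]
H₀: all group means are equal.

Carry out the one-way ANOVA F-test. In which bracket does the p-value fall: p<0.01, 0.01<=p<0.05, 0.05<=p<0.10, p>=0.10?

Group means [30.50, 32.82, 22.88], grand mean 29.276
SSB = Σnᵢ(x̄ᵢ−x̄)² = 480.782; SSW = ΣΣ(x−x̄ᵢ)² = 693.011
MSB = 480.782/2 = 240.3909; MSW = 693.011/26 = 26.6543
F = MSB/MSW = 9.0188
df = (2, 26)
p-value (upper-tail) = 0.00106
→ bracket: p<0.01

p-value bracket: p<0.01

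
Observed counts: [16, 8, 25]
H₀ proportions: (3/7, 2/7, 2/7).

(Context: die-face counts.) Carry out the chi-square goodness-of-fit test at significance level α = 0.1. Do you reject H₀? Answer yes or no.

reject H₀: yes

n = 49; E_i = n·p_i = [21.00, 14.00, 14.00]
χ² = (16−21.00)²/21.00 + (8−14.00)²/14.00 + (25−14.00)²/14.00 = 12.4048
df = 2
p-value (upper-tail) = 0.00202
At α=0.1: p < α → reject H₀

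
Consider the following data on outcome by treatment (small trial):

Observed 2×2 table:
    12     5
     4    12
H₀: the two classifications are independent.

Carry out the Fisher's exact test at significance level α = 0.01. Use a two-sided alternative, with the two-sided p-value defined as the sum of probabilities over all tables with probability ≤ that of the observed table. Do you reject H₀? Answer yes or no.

reject H₀: no

Margins: r₁=17, r₂=16, c₁=16, c₂=17, n=33
p_obs = C(17,12)·C(16,4)/C(33,16); sum pmf over tables with pmf ≤ p_obs
p-value (two-sided) = 0.01492
At α=0.01: p ≥ α → fail to reject H₀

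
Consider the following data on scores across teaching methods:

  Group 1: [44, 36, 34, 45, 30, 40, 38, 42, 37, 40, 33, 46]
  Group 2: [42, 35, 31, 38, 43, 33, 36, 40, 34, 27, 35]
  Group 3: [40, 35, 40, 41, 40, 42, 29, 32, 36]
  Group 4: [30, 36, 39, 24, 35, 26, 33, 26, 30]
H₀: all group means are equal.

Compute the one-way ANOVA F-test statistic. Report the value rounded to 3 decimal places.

test statistic = 4.650

Group means [38.75, 35.82, 37.22, 31.00], grand mean 35.927
SSB = Σnᵢ(x̄ᵢ−x̄)² = 329.339; SSW = ΣΣ(x−x̄ᵢ)² = 873.442
MSB = 329.339/3 = 109.7795; MSW = 873.442/37 = 23.6065
F = MSB/MSW = 4.6504
df = (3, 37)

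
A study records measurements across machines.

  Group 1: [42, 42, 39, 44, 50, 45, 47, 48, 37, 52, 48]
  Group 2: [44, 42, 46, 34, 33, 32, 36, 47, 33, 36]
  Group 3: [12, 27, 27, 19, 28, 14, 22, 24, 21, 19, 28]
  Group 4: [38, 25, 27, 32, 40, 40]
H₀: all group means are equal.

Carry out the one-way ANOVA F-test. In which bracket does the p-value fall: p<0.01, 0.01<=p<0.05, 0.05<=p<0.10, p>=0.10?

Group means [44.91, 38.30, 21.91, 33.67], grand mean 34.737
SSB = Σnᵢ(x̄ᵢ−x̄)² = 3082.117; SSW = ΣΣ(x−x̄ᵢ)² = 1051.252
MSB = 3082.117/3 = 1027.3723; MSW = 1051.252/34 = 30.9192
F = MSB/MSW = 33.2277
df = (3, 34)
p-value (upper-tail) = 0.00000
→ bracket: p<0.01

p-value bracket: p<0.01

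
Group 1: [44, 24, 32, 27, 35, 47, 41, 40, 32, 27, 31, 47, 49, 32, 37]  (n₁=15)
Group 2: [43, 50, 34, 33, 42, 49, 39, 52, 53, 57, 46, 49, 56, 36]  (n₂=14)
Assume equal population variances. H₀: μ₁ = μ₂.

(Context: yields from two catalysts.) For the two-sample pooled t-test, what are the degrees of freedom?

df = n₁ + n₂ − 2 = 15 + 14 − 2 = 27

degrees of freedom = 27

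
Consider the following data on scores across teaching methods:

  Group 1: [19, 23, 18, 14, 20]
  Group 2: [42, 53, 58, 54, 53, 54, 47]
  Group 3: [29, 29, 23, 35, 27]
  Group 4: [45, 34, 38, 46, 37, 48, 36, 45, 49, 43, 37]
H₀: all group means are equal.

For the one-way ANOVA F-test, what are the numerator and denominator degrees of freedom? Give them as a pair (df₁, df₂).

k = 4 groups, N = 28 total
df = (k−1, N−k) = (4−1, 28−4) = (3, 24)

degrees of freedom = [3, 24]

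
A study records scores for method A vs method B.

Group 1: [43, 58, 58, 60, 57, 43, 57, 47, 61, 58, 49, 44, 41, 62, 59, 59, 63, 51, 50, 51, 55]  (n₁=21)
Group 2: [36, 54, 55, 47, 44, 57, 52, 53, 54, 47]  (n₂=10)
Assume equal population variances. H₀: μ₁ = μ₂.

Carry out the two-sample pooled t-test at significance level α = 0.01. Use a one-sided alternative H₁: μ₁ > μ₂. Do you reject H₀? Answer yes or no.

x̄₁=53.619, s₁=6.939, n₁=21
x̄₂=49.900, s₂=6.402, n₂=10
s_p² = [20·6.939² + 9·6.402²]/29 = 45.9259
SE = √(s_p²·(1/21+1/10)) = 2.6038
t = (53.619−49.900)/2.6038 = 1.4283
df = 29
p-value (one-sided, H₁ greater) = 0.08194
At α=0.01: p ≥ α → fail to reject H₀

reject H₀: no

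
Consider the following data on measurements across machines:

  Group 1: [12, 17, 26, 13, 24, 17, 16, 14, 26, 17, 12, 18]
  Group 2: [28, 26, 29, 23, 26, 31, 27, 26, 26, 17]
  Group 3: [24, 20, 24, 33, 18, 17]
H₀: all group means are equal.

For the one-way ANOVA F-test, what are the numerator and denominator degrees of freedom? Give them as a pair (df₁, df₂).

k = 3 groups, N = 28 total
df = (k−1, N−k) = (3−1, 28−3) = (2, 25)

degrees of freedom = [2, 25]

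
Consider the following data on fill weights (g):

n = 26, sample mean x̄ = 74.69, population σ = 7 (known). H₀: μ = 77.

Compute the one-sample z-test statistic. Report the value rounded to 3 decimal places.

SE = σ/√n = 7/√26 = 1.3728
z = (x̄−μ₀)/SE = (74.69−77)/1.3728 = -1.6827

test statistic = -1.683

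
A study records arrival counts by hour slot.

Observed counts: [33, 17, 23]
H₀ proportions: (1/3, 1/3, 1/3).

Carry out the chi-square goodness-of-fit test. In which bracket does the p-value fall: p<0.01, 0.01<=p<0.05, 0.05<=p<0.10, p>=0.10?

p-value bracket: 0.05<=p<0.10

n = 73; E_i = n·p_i = [24.33, 24.33, 24.33]
χ² = (33−24.33)²/24.33 + (17−24.33)²/24.33 + (23−24.33)²/24.33 = 5.3699
df = 2
p-value (upper-tail) = 0.06823
→ bracket: 0.05<=p<0.10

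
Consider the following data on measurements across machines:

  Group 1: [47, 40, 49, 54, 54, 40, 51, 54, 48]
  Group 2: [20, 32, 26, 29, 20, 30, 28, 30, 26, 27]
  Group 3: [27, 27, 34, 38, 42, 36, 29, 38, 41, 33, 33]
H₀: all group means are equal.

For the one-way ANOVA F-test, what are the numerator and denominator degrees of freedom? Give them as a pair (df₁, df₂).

degrees of freedom = [2, 27]

k = 3 groups, N = 30 total
df = (k−1, N−k) = (3−1, 30−3) = (2, 27)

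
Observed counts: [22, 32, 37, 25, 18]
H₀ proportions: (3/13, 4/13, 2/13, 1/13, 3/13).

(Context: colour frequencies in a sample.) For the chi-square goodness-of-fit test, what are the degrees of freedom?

degrees of freedom = 4

df = k − 1 = 5 − 1 = 4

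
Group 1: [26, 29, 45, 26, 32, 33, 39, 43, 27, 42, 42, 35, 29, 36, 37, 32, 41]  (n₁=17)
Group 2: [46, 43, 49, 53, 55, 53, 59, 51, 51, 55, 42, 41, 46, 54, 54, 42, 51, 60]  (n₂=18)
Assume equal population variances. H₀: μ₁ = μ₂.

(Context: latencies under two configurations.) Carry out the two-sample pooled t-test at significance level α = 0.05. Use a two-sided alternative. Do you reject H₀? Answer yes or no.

x̄₁=34.941, s₁=6.319, n₁=17
x̄₂=50.278, s₂=5.809, n₂=18
s_p² = [16·6.319² + 17·5.809²]/33 = 36.7440
SE = √(s_p²·(1/17+1/18)) = 2.0501
t = (34.941−50.278)/2.0501 = -7.4810
df = 33
p-value (two-sided) = 0.00000
At α=0.05: p < α → reject H₀

reject H₀: yes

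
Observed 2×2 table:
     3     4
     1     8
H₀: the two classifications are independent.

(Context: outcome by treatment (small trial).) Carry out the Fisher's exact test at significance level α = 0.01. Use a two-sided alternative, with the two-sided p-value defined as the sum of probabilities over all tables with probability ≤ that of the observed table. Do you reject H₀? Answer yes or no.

reject H₀: no

Margins: r₁=7, r₂=9, c₁=4, c₂=12, n=16
p_obs = C(7,3)·C(9,1)/C(16,4); sum pmf over tables with pmf ≤ p_obs
p-value (two-sided) = 0.26154
At α=0.01: p ≥ α → fail to reject H₀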